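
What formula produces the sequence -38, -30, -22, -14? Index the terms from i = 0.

Check differences: -30 - -38 = 8
-22 - -30 = 8
Common difference d = 8.
First term a = -38.
Formula: S_i = -38 + 8*i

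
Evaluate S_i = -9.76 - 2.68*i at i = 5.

S_5 = -9.76 + -2.68*5 = -9.76 + -13.4 = -23.16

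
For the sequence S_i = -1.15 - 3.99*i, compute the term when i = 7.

S_7 = -1.15 + -3.99*7 = -1.15 + -27.93 = -29.08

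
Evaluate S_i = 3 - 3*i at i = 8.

S_8 = 3 + -3*8 = 3 + -24 = -21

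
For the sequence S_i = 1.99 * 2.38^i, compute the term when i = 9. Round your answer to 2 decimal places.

S_9 = 1.99 * 2.38^9 ≈ 1.99 * 2450.1497 ≈ 4875.8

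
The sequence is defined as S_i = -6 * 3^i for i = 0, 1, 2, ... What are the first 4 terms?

This is a geometric sequence.
i=0: S_0 = -6 * 3^0 = -6
i=1: S_1 = -6 * 3^1 = -18
i=2: S_2 = -6 * 3^2 = -54
i=3: S_3 = -6 * 3^3 = -162
The first 4 terms are: [-6, -18, -54, -162]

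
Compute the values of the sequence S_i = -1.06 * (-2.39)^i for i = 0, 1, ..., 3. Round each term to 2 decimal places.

This is a geometric sequence.
i=0: S_0 = -1.06 * (-2.39)^0 = -1.06
i=1: S_1 = -1.06 * (-2.39)^1 ≈ 2.53
i=2: S_2 = -1.06 * (-2.39)^2 ≈ -6.05
i=3: S_3 = -1.06 * (-2.39)^3 ≈ 14.47
The first 4 terms are: [-1.06, 2.53, -6.05, 14.47]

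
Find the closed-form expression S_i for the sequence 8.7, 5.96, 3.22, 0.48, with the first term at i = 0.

Check differences: 5.96 - 8.7 = -2.74
3.22 - 5.96 = -2.74
Common difference d = -2.74.
First term a = 8.7.
Formula: S_i = 8.70 - 2.74*i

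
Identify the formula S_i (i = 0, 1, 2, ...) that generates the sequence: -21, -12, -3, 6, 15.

Check differences: -12 - -21 = 9
-3 - -12 = 9
Common difference d = 9.
First term a = -21.
Formula: S_i = -21 + 9*i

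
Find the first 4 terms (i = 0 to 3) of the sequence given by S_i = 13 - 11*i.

This is an arithmetic sequence.
i=0: S_0 = 13 + -11*0 = 13
i=1: S_1 = 13 + -11*1 = 2
i=2: S_2 = 13 + -11*2 = -9
i=3: S_3 = 13 + -11*3 = -20
The first 4 terms are: [13, 2, -9, -20]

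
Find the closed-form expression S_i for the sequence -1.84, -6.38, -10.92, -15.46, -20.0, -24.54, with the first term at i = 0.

Check differences: -6.38 - -1.84 = -4.54
-10.92 - -6.38 = -4.54
Common difference d = -4.54.
First term a = -1.84.
Formula: S_i = -1.84 - 4.54*i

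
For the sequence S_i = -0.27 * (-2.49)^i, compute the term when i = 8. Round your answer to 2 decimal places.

S_8 = -0.27 * (-2.49)^8 ≈ -0.27 * 1477.7289 ≈ -398.99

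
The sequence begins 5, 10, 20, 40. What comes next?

Ratios: 10 / 5 = 2.0
This is a geometric sequence with common ratio r = 2.
Next term = 40 * 2 = 80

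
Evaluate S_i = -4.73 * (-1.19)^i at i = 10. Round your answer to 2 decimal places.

S_10 = -4.73 * (-1.19)^10 ≈ -4.73 * 5.6947 ≈ -26.94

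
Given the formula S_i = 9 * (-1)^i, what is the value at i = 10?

S_10 = 9 * (-1)^10 = 9 * 1 = 9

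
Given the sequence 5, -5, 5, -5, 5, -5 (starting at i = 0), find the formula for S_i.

Check ratios: -5 / 5 = -1.0
Common ratio r = -1.
First term a = 5.
Formula: S_i = 5 * (-1)^i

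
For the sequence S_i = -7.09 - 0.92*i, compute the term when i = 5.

S_5 = -7.09 + -0.92*5 = -7.09 + -4.6 = -11.69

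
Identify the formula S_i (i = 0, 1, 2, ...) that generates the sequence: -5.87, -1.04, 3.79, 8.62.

Check differences: -1.04 - -5.87 = 4.83
3.79 - -1.04 = 4.83
Common difference d = 4.83.
First term a = -5.87.
Formula: S_i = -5.87 + 4.83*i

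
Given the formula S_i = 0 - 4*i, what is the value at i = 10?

S_10 = 0 + -4*10 = 0 + -40 = -40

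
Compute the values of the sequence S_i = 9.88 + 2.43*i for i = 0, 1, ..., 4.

This is an arithmetic sequence.
i=0: S_0 = 9.88 + 2.43*0 = 9.88
i=1: S_1 = 9.88 + 2.43*1 = 12.31
i=2: S_2 = 9.88 + 2.43*2 = 14.74
i=3: S_3 = 9.88 + 2.43*3 = 17.17
i=4: S_4 = 9.88 + 2.43*4 = 19.6
The first 5 terms are: [9.88, 12.31, 14.74, 17.17, 19.6]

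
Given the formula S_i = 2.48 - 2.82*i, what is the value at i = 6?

S_6 = 2.48 + -2.82*6 = 2.48 + -16.92 = -14.44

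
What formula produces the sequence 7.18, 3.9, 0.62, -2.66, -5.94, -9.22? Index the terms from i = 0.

Check differences: 3.9 - 7.18 = -3.28
0.62 - 3.9 = -3.28
Common difference d = -3.28.
First term a = 7.18.
Formula: S_i = 7.18 - 3.28*i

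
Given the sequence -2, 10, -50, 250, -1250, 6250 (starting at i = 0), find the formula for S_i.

Check ratios: 10 / -2 = -5.0
Common ratio r = -5.
First term a = -2.
Formula: S_i = -2 * (-5)^i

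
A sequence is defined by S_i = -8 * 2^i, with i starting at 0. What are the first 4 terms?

This is a geometric sequence.
i=0: S_0 = -8 * 2^0 = -8
i=1: S_1 = -8 * 2^1 = -16
i=2: S_2 = -8 * 2^2 = -32
i=3: S_3 = -8 * 2^3 = -64
The first 4 terms are: [-8, -16, -32, -64]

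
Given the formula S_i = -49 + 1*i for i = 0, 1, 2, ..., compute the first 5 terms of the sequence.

This is an arithmetic sequence.
i=0: S_0 = -49 + 1*0 = -49
i=1: S_1 = -49 + 1*1 = -48
i=2: S_2 = -49 + 1*2 = -47
i=3: S_3 = -49 + 1*3 = -46
i=4: S_4 = -49 + 1*4 = -45
The first 5 terms are: [-49, -48, -47, -46, -45]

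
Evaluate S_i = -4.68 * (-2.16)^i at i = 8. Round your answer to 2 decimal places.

S_8 = -4.68 * (-2.16)^8 ≈ -4.68 * 473.8381 ≈ -2217.56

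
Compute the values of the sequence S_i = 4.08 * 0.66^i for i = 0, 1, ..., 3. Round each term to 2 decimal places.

This is a geometric sequence.
i=0: S_0 = 4.08 * 0.66^0 = 4.08
i=1: S_1 = 4.08 * 0.66^1 ≈ 2.69
i=2: S_2 = 4.08 * 0.66^2 ≈ 1.78
i=3: S_3 = 4.08 * 0.66^3 ≈ 1.17
The first 4 terms are: [4.08, 2.69, 1.78, 1.17]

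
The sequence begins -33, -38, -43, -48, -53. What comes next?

Differences: -38 - -33 = -5
This is an arithmetic sequence with common difference d = -5.
Next term = -53 + -5 = -58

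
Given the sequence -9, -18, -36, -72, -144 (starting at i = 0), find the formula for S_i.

Check ratios: -18 / -9 = 2.0
Common ratio r = 2.
First term a = -9.
Formula: S_i = -9 * 2^i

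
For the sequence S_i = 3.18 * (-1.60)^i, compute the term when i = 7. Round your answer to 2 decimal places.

S_7 = 3.18 * (-1.6)^7 ≈ 3.18 * -26.8435 ≈ -85.36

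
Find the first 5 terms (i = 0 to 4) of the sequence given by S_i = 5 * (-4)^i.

This is a geometric sequence.
i=0: S_0 = 5 * (-4)^0 = 5
i=1: S_1 = 5 * (-4)^1 = -20
i=2: S_2 = 5 * (-4)^2 = 80
i=3: S_3 = 5 * (-4)^3 = -320
i=4: S_4 = 5 * (-4)^4 = 1280
The first 5 terms are: [5, -20, 80, -320, 1280]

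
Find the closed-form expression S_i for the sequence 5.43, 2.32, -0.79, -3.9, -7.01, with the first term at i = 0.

Check differences: 2.32 - 5.43 = -3.11
-0.79 - 2.32 = -3.11
Common difference d = -3.11.
First term a = 5.43.
Formula: S_i = 5.43 - 3.11*i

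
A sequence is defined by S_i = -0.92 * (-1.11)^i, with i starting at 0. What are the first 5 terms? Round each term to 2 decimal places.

This is a geometric sequence.
i=0: S_0 = -0.92 * (-1.11)^0 = -0.92
i=1: S_1 = -0.92 * (-1.11)^1 ≈ 1.02
i=2: S_2 = -0.92 * (-1.11)^2 ≈ -1.13
i=3: S_3 = -0.92 * (-1.11)^3 ≈ 1.26
i=4: S_4 = -0.92 * (-1.11)^4 ≈ -1.4
The first 5 terms are: [-0.92, 1.02, -1.13, 1.26, -1.4]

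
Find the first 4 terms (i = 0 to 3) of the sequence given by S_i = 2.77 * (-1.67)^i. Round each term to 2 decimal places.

This is a geometric sequence.
i=0: S_0 = 2.77 * (-1.67)^0 = 2.77
i=1: S_1 = 2.77 * (-1.67)^1 ≈ -4.63
i=2: S_2 = 2.77 * (-1.67)^2 ≈ 7.73
i=3: S_3 = 2.77 * (-1.67)^3 ≈ -12.9
The first 4 terms are: [2.77, -4.63, 7.73, -12.9]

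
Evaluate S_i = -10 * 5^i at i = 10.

S_10 = -10 * 5^10 = -10 * 9765625 = -97656250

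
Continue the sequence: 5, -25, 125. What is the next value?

Ratios: -25 / 5 = -5.0
This is a geometric sequence with common ratio r = -5.
Next term = 125 * -5 = -625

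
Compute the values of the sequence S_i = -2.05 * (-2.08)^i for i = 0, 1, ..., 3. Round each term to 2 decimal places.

This is a geometric sequence.
i=0: S_0 = -2.05 * (-2.08)^0 = -2.05
i=1: S_1 = -2.05 * (-2.08)^1 ≈ 4.26
i=2: S_2 = -2.05 * (-2.08)^2 ≈ -8.87
i=3: S_3 = -2.05 * (-2.08)^3 ≈ 18.45
The first 4 terms are: [-2.05, 4.26, -8.87, 18.45]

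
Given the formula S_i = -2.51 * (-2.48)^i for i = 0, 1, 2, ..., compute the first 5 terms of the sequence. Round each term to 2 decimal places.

This is a geometric sequence.
i=0: S_0 = -2.51 * (-2.48)^0 = -2.51
i=1: S_1 = -2.51 * (-2.48)^1 ≈ 6.22
i=2: S_2 = -2.51 * (-2.48)^2 ≈ -15.44
i=3: S_3 = -2.51 * (-2.48)^3 ≈ 38.29
i=4: S_4 = -2.51 * (-2.48)^4 ≈ -94.95
The first 5 terms are: [-2.51, 6.22, -15.44, 38.29, -94.95]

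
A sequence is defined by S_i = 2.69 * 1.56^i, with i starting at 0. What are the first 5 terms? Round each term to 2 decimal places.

This is a geometric sequence.
i=0: S_0 = 2.69 * 1.56^0 = 2.69
i=1: S_1 = 2.69 * 1.56^1 ≈ 4.2
i=2: S_2 = 2.69 * 1.56^2 ≈ 6.55
i=3: S_3 = 2.69 * 1.56^3 ≈ 10.21
i=4: S_4 = 2.69 * 1.56^4 ≈ 15.93
The first 5 terms are: [2.69, 4.2, 6.55, 10.21, 15.93]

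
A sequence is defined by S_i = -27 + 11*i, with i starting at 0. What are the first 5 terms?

This is an arithmetic sequence.
i=0: S_0 = -27 + 11*0 = -27
i=1: S_1 = -27 + 11*1 = -16
i=2: S_2 = -27 + 11*2 = -5
i=3: S_3 = -27 + 11*3 = 6
i=4: S_4 = -27 + 11*4 = 17
The first 5 terms are: [-27, -16, -5, 6, 17]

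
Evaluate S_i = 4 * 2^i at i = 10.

S_10 = 4 * 2^10 = 4 * 1024 = 4096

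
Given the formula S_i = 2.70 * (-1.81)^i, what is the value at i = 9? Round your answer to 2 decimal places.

S_9 = 2.7 * (-1.81)^9 ≈ 2.7 * -208.5005 ≈ -562.95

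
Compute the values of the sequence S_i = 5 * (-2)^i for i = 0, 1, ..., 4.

This is a geometric sequence.
i=0: S_0 = 5 * (-2)^0 = 5
i=1: S_1 = 5 * (-2)^1 = -10
i=2: S_2 = 5 * (-2)^2 = 20
i=3: S_3 = 5 * (-2)^3 = -40
i=4: S_4 = 5 * (-2)^4 = 80
The first 5 terms are: [5, -10, 20, -40, 80]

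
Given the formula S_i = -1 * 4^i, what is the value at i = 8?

S_8 = -1 * 4^8 = -1 * 65536 = -65536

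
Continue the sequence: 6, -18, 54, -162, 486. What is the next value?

Ratios: -18 / 6 = -3.0
This is a geometric sequence with common ratio r = -3.
Next term = 486 * -3 = -1458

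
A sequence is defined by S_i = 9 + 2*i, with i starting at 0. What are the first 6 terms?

This is an arithmetic sequence.
i=0: S_0 = 9 + 2*0 = 9
i=1: S_1 = 9 + 2*1 = 11
i=2: S_2 = 9 + 2*2 = 13
i=3: S_3 = 9 + 2*3 = 15
i=4: S_4 = 9 + 2*4 = 17
i=5: S_5 = 9 + 2*5 = 19
The first 6 terms are: [9, 11, 13, 15, 17, 19]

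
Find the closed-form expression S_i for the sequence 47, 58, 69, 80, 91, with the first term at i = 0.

Check differences: 58 - 47 = 11
69 - 58 = 11
Common difference d = 11.
First term a = 47.
Formula: S_i = 47 + 11*i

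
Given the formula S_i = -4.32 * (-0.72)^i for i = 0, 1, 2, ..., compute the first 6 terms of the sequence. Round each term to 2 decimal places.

This is a geometric sequence.
i=0: S_0 = -4.32 * (-0.72)^0 = -4.32
i=1: S_1 = -4.32 * (-0.72)^1 ≈ 3.11
i=2: S_2 = -4.32 * (-0.72)^2 ≈ -2.24
i=3: S_3 = -4.32 * (-0.72)^3 ≈ 1.61
i=4: S_4 = -4.32 * (-0.72)^4 ≈ -1.16
i=5: S_5 = -4.32 * (-0.72)^5 ≈ 0.84
The first 6 terms are: [-4.32, 3.11, -2.24, 1.61, -1.16, 0.84]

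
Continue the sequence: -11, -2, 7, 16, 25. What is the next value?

Differences: -2 - -11 = 9
This is an arithmetic sequence with common difference d = 9.
Next term = 25 + 9 = 34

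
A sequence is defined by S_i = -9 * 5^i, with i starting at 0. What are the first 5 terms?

This is a geometric sequence.
i=0: S_0 = -9 * 5^0 = -9
i=1: S_1 = -9 * 5^1 = -45
i=2: S_2 = -9 * 5^2 = -225
i=3: S_3 = -9 * 5^3 = -1125
i=4: S_4 = -9 * 5^4 = -5625
The first 5 terms are: [-9, -45, -225, -1125, -5625]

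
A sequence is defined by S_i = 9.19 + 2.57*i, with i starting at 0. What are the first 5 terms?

This is an arithmetic sequence.
i=0: S_0 = 9.19 + 2.57*0 = 9.19
i=1: S_1 = 9.19 + 2.57*1 = 11.76
i=2: S_2 = 9.19 + 2.57*2 = 14.33
i=3: S_3 = 9.19 + 2.57*3 = 16.9
i=4: S_4 = 9.19 + 2.57*4 = 19.47
The first 5 terms are: [9.19, 11.76, 14.33, 16.9, 19.47]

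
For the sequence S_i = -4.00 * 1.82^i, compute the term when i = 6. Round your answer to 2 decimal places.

S_6 = -4.0 * 1.82^6 ≈ -4.0 * 36.3436 ≈ -145.37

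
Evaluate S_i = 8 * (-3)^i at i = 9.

S_9 = 8 * (-3)^9 = 8 * -19683 = -157464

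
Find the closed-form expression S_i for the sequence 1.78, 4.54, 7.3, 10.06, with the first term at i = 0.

Check differences: 4.54 - 1.78 = 2.76
7.3 - 4.54 = 2.76
Common difference d = 2.76.
First term a = 1.78.
Formula: S_i = 1.78 + 2.76*i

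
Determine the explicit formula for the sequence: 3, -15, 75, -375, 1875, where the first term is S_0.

Check ratios: -15 / 3 = -5.0
Common ratio r = -5.
First term a = 3.
Formula: S_i = 3 * (-5)^i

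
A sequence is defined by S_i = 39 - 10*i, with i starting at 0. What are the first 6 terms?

This is an arithmetic sequence.
i=0: S_0 = 39 + -10*0 = 39
i=1: S_1 = 39 + -10*1 = 29
i=2: S_2 = 39 + -10*2 = 19
i=3: S_3 = 39 + -10*3 = 9
i=4: S_4 = 39 + -10*4 = -1
i=5: S_5 = 39 + -10*5 = -11
The first 6 terms are: [39, 29, 19, 9, -1, -11]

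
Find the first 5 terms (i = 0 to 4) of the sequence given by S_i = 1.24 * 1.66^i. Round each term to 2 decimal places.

This is a geometric sequence.
i=0: S_0 = 1.24 * 1.66^0 = 1.24
i=1: S_1 = 1.24 * 1.66^1 ≈ 2.06
i=2: S_2 = 1.24 * 1.66^2 ≈ 3.42
i=3: S_3 = 1.24 * 1.66^3 ≈ 5.67
i=4: S_4 = 1.24 * 1.66^4 ≈ 9.42
The first 5 terms are: [1.24, 2.06, 3.42, 5.67, 9.42]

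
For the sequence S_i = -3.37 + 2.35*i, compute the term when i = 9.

S_9 = -3.37 + 2.35*9 = -3.37 + 21.15 = 17.78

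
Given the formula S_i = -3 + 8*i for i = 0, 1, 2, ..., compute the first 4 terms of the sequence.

This is an arithmetic sequence.
i=0: S_0 = -3 + 8*0 = -3
i=1: S_1 = -3 + 8*1 = 5
i=2: S_2 = -3 + 8*2 = 13
i=3: S_3 = -3 + 8*3 = 21
The first 4 terms are: [-3, 5, 13, 21]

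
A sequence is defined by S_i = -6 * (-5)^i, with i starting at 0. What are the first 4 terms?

This is a geometric sequence.
i=0: S_0 = -6 * (-5)^0 = -6
i=1: S_1 = -6 * (-5)^1 = 30
i=2: S_2 = -6 * (-5)^2 = -150
i=3: S_3 = -6 * (-5)^3 = 750
The first 4 terms are: [-6, 30, -150, 750]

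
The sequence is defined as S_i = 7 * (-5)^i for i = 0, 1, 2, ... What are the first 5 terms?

This is a geometric sequence.
i=0: S_0 = 7 * (-5)^0 = 7
i=1: S_1 = 7 * (-5)^1 = -35
i=2: S_2 = 7 * (-5)^2 = 175
i=3: S_3 = 7 * (-5)^3 = -875
i=4: S_4 = 7 * (-5)^4 = 4375
The first 5 terms are: [7, -35, 175, -875, 4375]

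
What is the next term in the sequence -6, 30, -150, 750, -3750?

Ratios: 30 / -6 = -5.0
This is a geometric sequence with common ratio r = -5.
Next term = -3750 * -5 = 18750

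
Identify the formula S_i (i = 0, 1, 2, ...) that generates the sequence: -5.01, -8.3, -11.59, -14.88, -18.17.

Check differences: -8.3 - -5.01 = -3.29
-11.59 - -8.3 = -3.29
Common difference d = -3.29.
First term a = -5.01.
Formula: S_i = -5.01 - 3.29*i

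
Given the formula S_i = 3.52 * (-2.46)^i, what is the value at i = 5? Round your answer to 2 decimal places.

S_5 = 3.52 * (-2.46)^5 ≈ 3.52 * -90.0898 ≈ -317.12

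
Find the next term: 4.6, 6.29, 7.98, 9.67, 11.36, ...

Differences: 6.29 - 4.6 = 1.69
This is an arithmetic sequence with common difference d = 1.69.
Next term = 11.36 + 1.69 = 13.05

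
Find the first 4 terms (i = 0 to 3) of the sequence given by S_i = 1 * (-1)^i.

This is a geometric sequence.
i=0: S_0 = 1 * (-1)^0 = 1
i=1: S_1 = 1 * (-1)^1 = -1
i=2: S_2 = 1 * (-1)^2 = 1
i=3: S_3 = 1 * (-1)^3 = -1
The first 4 terms are: [1, -1, 1, -1]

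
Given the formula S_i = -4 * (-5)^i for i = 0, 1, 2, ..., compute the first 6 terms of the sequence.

This is a geometric sequence.
i=0: S_0 = -4 * (-5)^0 = -4
i=1: S_1 = -4 * (-5)^1 = 20
i=2: S_2 = -4 * (-5)^2 = -100
i=3: S_3 = -4 * (-5)^3 = 500
i=4: S_4 = -4 * (-5)^4 = -2500
i=5: S_5 = -4 * (-5)^5 = 12500
The first 6 terms are: [-4, 20, -100, 500, -2500, 12500]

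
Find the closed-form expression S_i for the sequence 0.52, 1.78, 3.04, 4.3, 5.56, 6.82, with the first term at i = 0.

Check differences: 1.78 - 0.52 = 1.26
3.04 - 1.78 = 1.26
Common difference d = 1.26.
First term a = 0.52.
Formula: S_i = 0.52 + 1.26*i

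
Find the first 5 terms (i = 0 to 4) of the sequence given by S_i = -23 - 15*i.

This is an arithmetic sequence.
i=0: S_0 = -23 + -15*0 = -23
i=1: S_1 = -23 + -15*1 = -38
i=2: S_2 = -23 + -15*2 = -53
i=3: S_3 = -23 + -15*3 = -68
i=4: S_4 = -23 + -15*4 = -83
The first 5 terms are: [-23, -38, -53, -68, -83]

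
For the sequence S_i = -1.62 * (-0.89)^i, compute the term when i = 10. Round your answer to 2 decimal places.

S_10 = -1.62 * (-0.89)^10 ≈ -1.62 * 0.3118 ≈ -0.51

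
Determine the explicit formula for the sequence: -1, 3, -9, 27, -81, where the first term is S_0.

Check ratios: 3 / -1 = -3.0
Common ratio r = -3.
First term a = -1.
Formula: S_i = -1 * (-3)^i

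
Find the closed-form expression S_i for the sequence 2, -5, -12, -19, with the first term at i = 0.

Check differences: -5 - 2 = -7
-12 - -5 = -7
Common difference d = -7.
First term a = 2.
Formula: S_i = 2 - 7*i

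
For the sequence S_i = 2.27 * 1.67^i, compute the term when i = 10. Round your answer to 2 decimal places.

S_10 = 2.27 * 1.67^10 ≈ 2.27 * 168.7193 ≈ 382.99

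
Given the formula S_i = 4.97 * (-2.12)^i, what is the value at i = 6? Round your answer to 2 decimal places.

S_6 = 4.97 * (-2.12)^6 ≈ 4.97 * 90.7852 ≈ 451.2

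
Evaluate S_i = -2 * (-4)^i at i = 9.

S_9 = -2 * (-4)^9 = -2 * -262144 = 524288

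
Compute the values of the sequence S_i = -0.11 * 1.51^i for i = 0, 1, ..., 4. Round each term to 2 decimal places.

This is a geometric sequence.
i=0: S_0 = -0.11 * 1.51^0 = -0.11
i=1: S_1 = -0.11 * 1.51^1 ≈ -0.17
i=2: S_2 = -0.11 * 1.51^2 ≈ -0.25
i=3: S_3 = -0.11 * 1.51^3 ≈ -0.38
i=4: S_4 = -0.11 * 1.51^4 ≈ -0.57
The first 5 terms are: [-0.11, -0.17, -0.25, -0.38, -0.57]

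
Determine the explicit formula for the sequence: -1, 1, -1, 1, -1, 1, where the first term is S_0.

Check ratios: 1 / -1 = -1.0
Common ratio r = -1.
First term a = -1.
Formula: S_i = -1 * (-1)^i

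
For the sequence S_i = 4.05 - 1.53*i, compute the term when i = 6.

S_6 = 4.05 + -1.53*6 = 4.05 + -9.18 = -5.13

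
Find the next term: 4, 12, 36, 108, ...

Ratios: 12 / 4 = 3.0
This is a geometric sequence with common ratio r = 3.
Next term = 108 * 3 = 324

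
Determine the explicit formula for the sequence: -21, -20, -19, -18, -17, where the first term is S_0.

Check differences: -20 - -21 = 1
-19 - -20 = 1
Common difference d = 1.
First term a = -21.
Formula: S_i = -21 + 1*i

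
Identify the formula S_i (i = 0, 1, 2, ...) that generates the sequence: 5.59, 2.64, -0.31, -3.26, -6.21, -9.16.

Check differences: 2.64 - 5.59 = -2.95
-0.31 - 2.64 = -2.95
Common difference d = -2.95.
First term a = 5.59.
Formula: S_i = 5.59 - 2.95*i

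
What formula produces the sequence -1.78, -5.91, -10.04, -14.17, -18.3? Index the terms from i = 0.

Check differences: -5.91 - -1.78 = -4.13
-10.04 - -5.91 = -4.13
Common difference d = -4.13.
First term a = -1.78.
Formula: S_i = -1.78 - 4.13*i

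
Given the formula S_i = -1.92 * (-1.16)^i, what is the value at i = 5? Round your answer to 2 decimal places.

S_5 = -1.92 * (-1.16)^5 ≈ -1.92 * -2.1003 ≈ 4.03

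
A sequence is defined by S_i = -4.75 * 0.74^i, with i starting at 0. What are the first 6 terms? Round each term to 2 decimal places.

This is a geometric sequence.
i=0: S_0 = -4.75 * 0.74^0 = -4.75
i=1: S_1 = -4.75 * 0.74^1 ≈ -3.52
i=2: S_2 = -4.75 * 0.74^2 ≈ -2.6
i=3: S_3 = -4.75 * 0.74^3 ≈ -1.92
i=4: S_4 = -4.75 * 0.74^4 ≈ -1.42
i=5: S_5 = -4.75 * 0.74^5 ≈ -1.05
The first 6 terms are: [-4.75, -3.52, -2.6, -1.92, -1.42, -1.05]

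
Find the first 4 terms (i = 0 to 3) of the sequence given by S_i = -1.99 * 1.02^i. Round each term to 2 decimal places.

This is a geometric sequence.
i=0: S_0 = -1.99 * 1.02^0 = -1.99
i=1: S_1 = -1.99 * 1.02^1 ≈ -2.03
i=2: S_2 = -1.99 * 1.02^2 ≈ -2.07
i=3: S_3 = -1.99 * 1.02^3 ≈ -2.11
The first 4 terms are: [-1.99, -2.03, -2.07, -2.11]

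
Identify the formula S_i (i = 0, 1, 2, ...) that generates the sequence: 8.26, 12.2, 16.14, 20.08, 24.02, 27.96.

Check differences: 12.2 - 8.26 = 3.94
16.14 - 12.2 = 3.94
Common difference d = 3.94.
First term a = 8.26.
Formula: S_i = 8.26 + 3.94*i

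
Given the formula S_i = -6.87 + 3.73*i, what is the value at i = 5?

S_5 = -6.87 + 3.73*5 = -6.87 + 18.65 = 11.78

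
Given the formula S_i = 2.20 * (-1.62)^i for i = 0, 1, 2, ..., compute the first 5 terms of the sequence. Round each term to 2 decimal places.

This is a geometric sequence.
i=0: S_0 = 2.2 * (-1.62)^0 = 2.2
i=1: S_1 = 2.2 * (-1.62)^1 ≈ -3.56
i=2: S_2 = 2.2 * (-1.62)^2 ≈ 5.77
i=3: S_3 = 2.2 * (-1.62)^3 ≈ -9.35
i=4: S_4 = 2.2 * (-1.62)^4 ≈ 15.15
The first 5 terms are: [2.2, -3.56, 5.77, -9.35, 15.15]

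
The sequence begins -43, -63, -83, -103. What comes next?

Differences: -63 - -43 = -20
This is an arithmetic sequence with common difference d = -20.
Next term = -103 + -20 = -123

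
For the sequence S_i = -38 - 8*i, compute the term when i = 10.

S_10 = -38 + -8*10 = -38 + -80 = -118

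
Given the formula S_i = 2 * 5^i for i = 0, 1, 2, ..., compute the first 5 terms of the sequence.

This is a geometric sequence.
i=0: S_0 = 2 * 5^0 = 2
i=1: S_1 = 2 * 5^1 = 10
i=2: S_2 = 2 * 5^2 = 50
i=3: S_3 = 2 * 5^3 = 250
i=4: S_4 = 2 * 5^4 = 1250
The first 5 terms are: [2, 10, 50, 250, 1250]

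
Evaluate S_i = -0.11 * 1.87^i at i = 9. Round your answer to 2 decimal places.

S_9 = -0.11 * 1.87^9 ≈ -0.11 * 279.624 ≈ -30.76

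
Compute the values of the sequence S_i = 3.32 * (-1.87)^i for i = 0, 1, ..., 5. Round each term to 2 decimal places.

This is a geometric sequence.
i=0: S_0 = 3.32 * (-1.87)^0 = 3.32
i=1: S_1 = 3.32 * (-1.87)^1 ≈ -6.21
i=2: S_2 = 3.32 * (-1.87)^2 ≈ 11.61
i=3: S_3 = 3.32 * (-1.87)^3 ≈ -21.71
i=4: S_4 = 3.32 * (-1.87)^4 ≈ 40.6
i=5: S_5 = 3.32 * (-1.87)^5 ≈ -75.92
The first 6 terms are: [3.32, -6.21, 11.61, -21.71, 40.6, -75.92]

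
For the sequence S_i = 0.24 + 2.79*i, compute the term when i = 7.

S_7 = 0.24 + 2.79*7 = 0.24 + 19.53 = 19.77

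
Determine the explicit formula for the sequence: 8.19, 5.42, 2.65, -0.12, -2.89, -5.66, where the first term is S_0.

Check differences: 5.42 - 8.19 = -2.77
2.65 - 5.42 = -2.77
Common difference d = -2.77.
First term a = 8.19.
Formula: S_i = 8.19 - 2.77*i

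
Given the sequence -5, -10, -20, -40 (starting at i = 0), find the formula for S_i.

Check ratios: -10 / -5 = 2.0
Common ratio r = 2.
First term a = -5.
Formula: S_i = -5 * 2^i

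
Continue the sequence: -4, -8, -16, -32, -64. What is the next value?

Ratios: -8 / -4 = 2.0
This is a geometric sequence with common ratio r = 2.
Next term = -64 * 2 = -128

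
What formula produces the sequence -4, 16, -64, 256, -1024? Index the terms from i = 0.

Check ratios: 16 / -4 = -4.0
Common ratio r = -4.
First term a = -4.
Formula: S_i = -4 * (-4)^i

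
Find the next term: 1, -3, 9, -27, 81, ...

Ratios: -3 / 1 = -3.0
This is a geometric sequence with common ratio r = -3.
Next term = 81 * -3 = -243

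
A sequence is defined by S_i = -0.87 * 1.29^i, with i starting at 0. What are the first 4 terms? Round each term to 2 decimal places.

This is a geometric sequence.
i=0: S_0 = -0.87 * 1.29^0 = -0.87
i=1: S_1 = -0.87 * 1.29^1 ≈ -1.12
i=2: S_2 = -0.87 * 1.29^2 ≈ -1.45
i=3: S_3 = -0.87 * 1.29^3 ≈ -1.87
The first 4 terms are: [-0.87, -1.12, -1.45, -1.87]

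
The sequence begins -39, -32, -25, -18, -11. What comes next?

Differences: -32 - -39 = 7
This is an arithmetic sequence with common difference d = 7.
Next term = -11 + 7 = -4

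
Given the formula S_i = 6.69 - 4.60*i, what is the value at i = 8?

S_8 = 6.69 + -4.6*8 = 6.69 + -36.8 = -30.11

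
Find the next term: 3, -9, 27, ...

Ratios: -9 / 3 = -3.0
This is a geometric sequence with common ratio r = -3.
Next term = 27 * -3 = -81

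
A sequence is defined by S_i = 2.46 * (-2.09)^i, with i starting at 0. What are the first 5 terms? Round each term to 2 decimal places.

This is a geometric sequence.
i=0: S_0 = 2.46 * (-2.09)^0 = 2.46
i=1: S_1 = 2.46 * (-2.09)^1 ≈ -5.14
i=2: S_2 = 2.46 * (-2.09)^2 ≈ 10.75
i=3: S_3 = 2.46 * (-2.09)^3 ≈ -22.46
i=4: S_4 = 2.46 * (-2.09)^4 ≈ 46.94
The first 5 terms are: [2.46, -5.14, 10.75, -22.46, 46.94]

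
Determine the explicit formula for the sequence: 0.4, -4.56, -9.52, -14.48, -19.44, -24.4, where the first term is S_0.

Check differences: -4.56 - 0.4 = -4.96
-9.52 - -4.56 = -4.96
Common difference d = -4.96.
First term a = 0.4.
Formula: S_i = 0.40 - 4.96*i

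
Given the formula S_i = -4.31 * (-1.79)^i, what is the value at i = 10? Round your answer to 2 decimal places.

S_10 = -4.31 * (-1.79)^10 ≈ -4.31 * 337.6994 ≈ -1455.48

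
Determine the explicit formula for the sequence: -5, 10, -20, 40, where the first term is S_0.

Check ratios: 10 / -5 = -2.0
Common ratio r = -2.
First term a = -5.
Formula: S_i = -5 * (-2)^i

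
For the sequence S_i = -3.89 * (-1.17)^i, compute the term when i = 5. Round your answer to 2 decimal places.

S_5 = -3.89 * (-1.17)^5 ≈ -3.89 * -2.1924 ≈ 8.53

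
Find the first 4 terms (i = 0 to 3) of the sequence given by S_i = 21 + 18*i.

This is an arithmetic sequence.
i=0: S_0 = 21 + 18*0 = 21
i=1: S_1 = 21 + 18*1 = 39
i=2: S_2 = 21 + 18*2 = 57
i=3: S_3 = 21 + 18*3 = 75
The first 4 terms are: [21, 39, 57, 75]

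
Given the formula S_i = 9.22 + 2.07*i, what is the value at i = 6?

S_6 = 9.22 + 2.07*6 = 9.22 + 12.42 = 21.64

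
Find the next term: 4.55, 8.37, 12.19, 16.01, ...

Differences: 8.37 - 4.55 = 3.82
This is an arithmetic sequence with common difference d = 3.82.
Next term = 16.01 + 3.82 = 19.83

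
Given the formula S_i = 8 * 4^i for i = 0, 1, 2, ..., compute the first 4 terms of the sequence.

This is a geometric sequence.
i=0: S_0 = 8 * 4^0 = 8
i=1: S_1 = 8 * 4^1 = 32
i=2: S_2 = 8 * 4^2 = 128
i=3: S_3 = 8 * 4^3 = 512
The first 4 terms are: [8, 32, 128, 512]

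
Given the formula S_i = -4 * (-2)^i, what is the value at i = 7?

S_7 = -4 * (-2)^7 = -4 * -128 = 512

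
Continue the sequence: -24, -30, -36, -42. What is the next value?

Differences: -30 - -24 = -6
This is an arithmetic sequence with common difference d = -6.
Next term = -42 + -6 = -48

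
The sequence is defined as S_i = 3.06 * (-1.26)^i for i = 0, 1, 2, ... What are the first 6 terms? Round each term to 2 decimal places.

This is a geometric sequence.
i=0: S_0 = 3.06 * (-1.26)^0 = 3.06
i=1: S_1 = 3.06 * (-1.26)^1 ≈ -3.86
i=2: S_2 = 3.06 * (-1.26)^2 ≈ 4.86
i=3: S_3 = 3.06 * (-1.26)^3 ≈ -6.12
i=4: S_4 = 3.06 * (-1.26)^4 ≈ 7.71
i=5: S_5 = 3.06 * (-1.26)^5 ≈ -9.72
The first 6 terms are: [3.06, -3.86, 4.86, -6.12, 7.71, -9.72]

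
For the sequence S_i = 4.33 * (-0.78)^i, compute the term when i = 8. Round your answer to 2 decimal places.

S_8 = 4.33 * (-0.78)^8 ≈ 4.33 * 0.137 ≈ 0.59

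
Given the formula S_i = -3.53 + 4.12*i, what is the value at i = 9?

S_9 = -3.53 + 4.12*9 = -3.53 + 37.08 = 33.55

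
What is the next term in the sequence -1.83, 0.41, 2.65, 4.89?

Differences: 0.41 - -1.83 = 2.24
This is an arithmetic sequence with common difference d = 2.24.
Next term = 4.89 + 2.24 = 7.13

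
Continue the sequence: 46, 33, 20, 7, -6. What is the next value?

Differences: 33 - 46 = -13
This is an arithmetic sequence with common difference d = -13.
Next term = -6 + -13 = -19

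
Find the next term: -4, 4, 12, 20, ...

Differences: 4 - -4 = 8
This is an arithmetic sequence with common difference d = 8.
Next term = 20 + 8 = 28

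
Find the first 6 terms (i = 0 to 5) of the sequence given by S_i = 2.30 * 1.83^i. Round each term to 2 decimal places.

This is a geometric sequence.
i=0: S_0 = 2.3 * 1.83^0 = 2.3
i=1: S_1 = 2.3 * 1.83^1 ≈ 4.21
i=2: S_2 = 2.3 * 1.83^2 ≈ 7.7
i=3: S_3 = 2.3 * 1.83^3 ≈ 14.1
i=4: S_4 = 2.3 * 1.83^4 ≈ 25.79
i=5: S_5 = 2.3 * 1.83^5 ≈ 47.2
The first 6 terms are: [2.3, 4.21, 7.7, 14.1, 25.79, 47.2]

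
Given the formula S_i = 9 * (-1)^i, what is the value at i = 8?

S_8 = 9 * (-1)^8 = 9 * 1 = 9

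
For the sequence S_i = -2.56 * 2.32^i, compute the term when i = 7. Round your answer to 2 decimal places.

S_7 = -2.56 * 2.32^7 ≈ -2.56 * 361.7561 ≈ -926.1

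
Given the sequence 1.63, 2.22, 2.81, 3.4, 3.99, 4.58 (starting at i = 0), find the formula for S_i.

Check differences: 2.22 - 1.63 = 0.59
2.81 - 2.22 = 0.59
Common difference d = 0.59.
First term a = 1.63.
Formula: S_i = 1.63 + 0.59*i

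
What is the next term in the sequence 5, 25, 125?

Ratios: 25 / 5 = 5.0
This is a geometric sequence with common ratio r = 5.
Next term = 125 * 5 = 625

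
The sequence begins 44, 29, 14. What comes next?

Differences: 29 - 44 = -15
This is an arithmetic sequence with common difference d = -15.
Next term = 14 + -15 = -1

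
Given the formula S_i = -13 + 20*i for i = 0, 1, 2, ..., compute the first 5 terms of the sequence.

This is an arithmetic sequence.
i=0: S_0 = -13 + 20*0 = -13
i=1: S_1 = -13 + 20*1 = 7
i=2: S_2 = -13 + 20*2 = 27
i=3: S_3 = -13 + 20*3 = 47
i=4: S_4 = -13 + 20*4 = 67
The first 5 terms are: [-13, 7, 27, 47, 67]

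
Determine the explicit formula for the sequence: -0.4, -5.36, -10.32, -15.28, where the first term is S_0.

Check differences: -5.36 - -0.4 = -4.96
-10.32 - -5.36 = -4.96
Common difference d = -4.96.
First term a = -0.4.
Formula: S_i = -0.40 - 4.96*i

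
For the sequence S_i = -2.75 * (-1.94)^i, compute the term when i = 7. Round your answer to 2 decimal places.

S_7 = -2.75 * (-1.94)^7 ≈ -2.75 * -103.4218 ≈ 284.41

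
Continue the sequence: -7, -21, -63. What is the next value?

Ratios: -21 / -7 = 3.0
This is a geometric sequence with common ratio r = 3.
Next term = -63 * 3 = -189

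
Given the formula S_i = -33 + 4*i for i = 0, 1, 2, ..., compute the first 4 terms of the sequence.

This is an arithmetic sequence.
i=0: S_0 = -33 + 4*0 = -33
i=1: S_1 = -33 + 4*1 = -29
i=2: S_2 = -33 + 4*2 = -25
i=3: S_3 = -33 + 4*3 = -21
The first 4 terms are: [-33, -29, -25, -21]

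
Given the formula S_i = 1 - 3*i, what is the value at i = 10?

S_10 = 1 + -3*10 = 1 + -30 = -29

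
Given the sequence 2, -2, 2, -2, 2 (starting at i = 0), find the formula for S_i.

Check ratios: -2 / 2 = -1.0
Common ratio r = -1.
First term a = 2.
Formula: S_i = 2 * (-1)^i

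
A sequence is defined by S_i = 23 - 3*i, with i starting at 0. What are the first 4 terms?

This is an arithmetic sequence.
i=0: S_0 = 23 + -3*0 = 23
i=1: S_1 = 23 + -3*1 = 20
i=2: S_2 = 23 + -3*2 = 17
i=3: S_3 = 23 + -3*3 = 14
The first 4 terms are: [23, 20, 17, 14]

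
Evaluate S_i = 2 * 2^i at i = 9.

S_9 = 2 * 2^9 = 2 * 512 = 1024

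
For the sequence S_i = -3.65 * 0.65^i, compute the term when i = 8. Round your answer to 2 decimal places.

S_8 = -3.65 * 0.65^8 ≈ -3.65 * 0.0319 ≈ -0.12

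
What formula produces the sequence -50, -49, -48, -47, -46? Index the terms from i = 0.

Check differences: -49 - -50 = 1
-48 - -49 = 1
Common difference d = 1.
First term a = -50.
Formula: S_i = -50 + 1*i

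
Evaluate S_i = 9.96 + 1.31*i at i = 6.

S_6 = 9.96 + 1.31*6 = 9.96 + 7.86 = 17.82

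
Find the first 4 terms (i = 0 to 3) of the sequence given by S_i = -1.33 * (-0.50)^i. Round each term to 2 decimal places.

This is a geometric sequence.
i=0: S_0 = -1.33 * (-0.5)^0 = -1.33
i=1: S_1 = -1.33 * (-0.5)^1 ≈ 0.67
i=2: S_2 = -1.33 * (-0.5)^2 ≈ -0.33
i=3: S_3 = -1.33 * (-0.5)^3 ≈ 0.17
The first 4 terms are: [-1.33, 0.67, -0.33, 0.17]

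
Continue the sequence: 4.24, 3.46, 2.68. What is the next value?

Differences: 3.46 - 4.24 = -0.78
This is an arithmetic sequence with common difference d = -0.78.
Next term = 2.68 + -0.78 = 1.9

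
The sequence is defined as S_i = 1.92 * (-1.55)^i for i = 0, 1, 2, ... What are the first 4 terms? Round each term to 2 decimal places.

This is a geometric sequence.
i=0: S_0 = 1.92 * (-1.55)^0 = 1.92
i=1: S_1 = 1.92 * (-1.55)^1 ≈ -2.98
i=2: S_2 = 1.92 * (-1.55)^2 ≈ 4.61
i=3: S_3 = 1.92 * (-1.55)^3 ≈ -7.15
The first 4 terms are: [1.92, -2.98, 4.61, -7.15]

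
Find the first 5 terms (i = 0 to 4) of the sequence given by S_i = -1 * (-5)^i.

This is a geometric sequence.
i=0: S_0 = -1 * (-5)^0 = -1
i=1: S_1 = -1 * (-5)^1 = 5
i=2: S_2 = -1 * (-5)^2 = -25
i=3: S_3 = -1 * (-5)^3 = 125
i=4: S_4 = -1 * (-5)^4 = -625
The first 5 terms are: [-1, 5, -25, 125, -625]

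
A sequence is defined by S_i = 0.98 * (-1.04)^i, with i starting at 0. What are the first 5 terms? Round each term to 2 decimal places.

This is a geometric sequence.
i=0: S_0 = 0.98 * (-1.04)^0 = 0.98
i=1: S_1 = 0.98 * (-1.04)^1 ≈ -1.02
i=2: S_2 = 0.98 * (-1.04)^2 ≈ 1.06
i=3: S_3 = 0.98 * (-1.04)^3 ≈ -1.1
i=4: S_4 = 0.98 * (-1.04)^4 ≈ 1.15
The first 5 terms are: [0.98, -1.02, 1.06, -1.1, 1.15]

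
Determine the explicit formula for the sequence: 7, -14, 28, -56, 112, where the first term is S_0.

Check ratios: -14 / 7 = -2.0
Common ratio r = -2.
First term a = 7.
Formula: S_i = 7 * (-2)^i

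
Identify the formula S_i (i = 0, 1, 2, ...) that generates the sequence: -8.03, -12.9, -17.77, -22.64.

Check differences: -12.9 - -8.03 = -4.87
-17.77 - -12.9 = -4.87
Common difference d = -4.87.
First term a = -8.03.
Formula: S_i = -8.03 - 4.87*i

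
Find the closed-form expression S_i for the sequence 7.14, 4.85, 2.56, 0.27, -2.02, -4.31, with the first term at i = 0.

Check differences: 4.85 - 7.14 = -2.29
2.56 - 4.85 = -2.29
Common difference d = -2.29.
First term a = 7.14.
Formula: S_i = 7.14 - 2.29*i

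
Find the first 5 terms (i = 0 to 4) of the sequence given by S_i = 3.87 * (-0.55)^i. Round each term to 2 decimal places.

This is a geometric sequence.
i=0: S_0 = 3.87 * (-0.55)^0 = 3.87
i=1: S_1 = 3.87 * (-0.55)^1 ≈ -2.13
i=2: S_2 = 3.87 * (-0.55)^2 ≈ 1.17
i=3: S_3 = 3.87 * (-0.55)^3 ≈ -0.64
i=4: S_4 = 3.87 * (-0.55)^4 ≈ 0.35
The first 5 terms are: [3.87, -2.13, 1.17, -0.64, 0.35]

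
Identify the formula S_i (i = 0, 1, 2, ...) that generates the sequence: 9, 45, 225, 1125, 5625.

Check ratios: 45 / 9 = 5.0
Common ratio r = 5.
First term a = 9.
Formula: S_i = 9 * 5^i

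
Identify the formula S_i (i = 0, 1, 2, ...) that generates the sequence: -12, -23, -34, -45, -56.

Check differences: -23 - -12 = -11
-34 - -23 = -11
Common difference d = -11.
First term a = -12.
Formula: S_i = -12 - 11*i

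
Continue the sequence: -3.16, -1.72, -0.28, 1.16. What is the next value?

Differences: -1.72 - -3.16 = 1.44
This is an arithmetic sequence with common difference d = 1.44.
Next term = 1.16 + 1.44 = 2.6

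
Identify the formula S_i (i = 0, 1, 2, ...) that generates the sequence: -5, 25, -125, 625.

Check ratios: 25 / -5 = -5.0
Common ratio r = -5.
First term a = -5.
Formula: S_i = -5 * (-5)^i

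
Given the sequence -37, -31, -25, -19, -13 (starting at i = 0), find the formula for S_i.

Check differences: -31 - -37 = 6
-25 - -31 = 6
Common difference d = 6.
First term a = -37.
Formula: S_i = -37 + 6*i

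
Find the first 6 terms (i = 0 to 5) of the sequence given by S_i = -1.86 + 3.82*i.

This is an arithmetic sequence.
i=0: S_0 = -1.86 + 3.82*0 = -1.86
i=1: S_1 = -1.86 + 3.82*1 = 1.96
i=2: S_2 = -1.86 + 3.82*2 = 5.78
i=3: S_3 = -1.86 + 3.82*3 = 9.6
i=4: S_4 = -1.86 + 3.82*4 = 13.42
i=5: S_5 = -1.86 + 3.82*5 = 17.24
The first 6 terms are: [-1.86, 1.96, 5.78, 9.6, 13.42, 17.24]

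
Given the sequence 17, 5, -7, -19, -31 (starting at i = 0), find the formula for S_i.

Check differences: 5 - 17 = -12
-7 - 5 = -12
Common difference d = -12.
First term a = 17.
Formula: S_i = 17 - 12*i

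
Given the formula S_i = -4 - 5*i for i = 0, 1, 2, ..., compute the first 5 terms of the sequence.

This is an arithmetic sequence.
i=0: S_0 = -4 + -5*0 = -4
i=1: S_1 = -4 + -5*1 = -9
i=2: S_2 = -4 + -5*2 = -14
i=3: S_3 = -4 + -5*3 = -19
i=4: S_4 = -4 + -5*4 = -24
The first 5 terms are: [-4, -9, -14, -19, -24]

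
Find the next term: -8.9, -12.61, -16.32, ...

Differences: -12.61 - -8.9 = -3.71
This is an arithmetic sequence with common difference d = -3.71.
Next term = -16.32 + -3.71 = -20.03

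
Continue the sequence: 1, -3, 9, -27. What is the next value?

Ratios: -3 / 1 = -3.0
This is a geometric sequence with common ratio r = -3.
Next term = -27 * -3 = 81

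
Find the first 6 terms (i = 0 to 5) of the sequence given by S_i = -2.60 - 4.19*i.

This is an arithmetic sequence.
i=0: S_0 = -2.6 + -4.19*0 = -2.6
i=1: S_1 = -2.6 + -4.19*1 = -6.79
i=2: S_2 = -2.6 + -4.19*2 = -10.98
i=3: S_3 = -2.6 + -4.19*3 = -15.17
i=4: S_4 = -2.6 + -4.19*4 = -19.36
i=5: S_5 = -2.6 + -4.19*5 = -23.55
The first 6 terms are: [-2.6, -6.79, -10.98, -15.17, -19.36, -23.55]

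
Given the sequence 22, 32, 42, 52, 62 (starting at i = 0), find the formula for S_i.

Check differences: 32 - 22 = 10
42 - 32 = 10
Common difference d = 10.
First term a = 22.
Formula: S_i = 22 + 10*i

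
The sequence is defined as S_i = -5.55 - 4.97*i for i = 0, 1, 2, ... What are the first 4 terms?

This is an arithmetic sequence.
i=0: S_0 = -5.55 + -4.97*0 = -5.55
i=1: S_1 = -5.55 + -4.97*1 = -10.52
i=2: S_2 = -5.55 + -4.97*2 = -15.49
i=3: S_3 = -5.55 + -4.97*3 = -20.46
The first 4 terms are: [-5.55, -10.52, -15.49, -20.46]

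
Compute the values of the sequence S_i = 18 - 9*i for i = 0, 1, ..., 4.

This is an arithmetic sequence.
i=0: S_0 = 18 + -9*0 = 18
i=1: S_1 = 18 + -9*1 = 9
i=2: S_2 = 18 + -9*2 = 0
i=3: S_3 = 18 + -9*3 = -9
i=4: S_4 = 18 + -9*4 = -18
The first 5 terms are: [18, 9, 0, -9, -18]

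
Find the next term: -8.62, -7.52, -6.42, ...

Differences: -7.52 - -8.62 = 1.1
This is an arithmetic sequence with common difference d = 1.1.
Next term = -6.42 + 1.1 = -5.32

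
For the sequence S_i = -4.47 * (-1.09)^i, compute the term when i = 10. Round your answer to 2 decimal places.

S_10 = -4.47 * (-1.09)^10 ≈ -4.47 * 2.3674 ≈ -10.58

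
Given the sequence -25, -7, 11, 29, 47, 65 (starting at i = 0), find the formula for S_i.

Check differences: -7 - -25 = 18
11 - -7 = 18
Common difference d = 18.
First term a = -25.
Formula: S_i = -25 + 18*i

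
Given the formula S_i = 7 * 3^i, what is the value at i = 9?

S_9 = 7 * 3^9 = 7 * 19683 = 137781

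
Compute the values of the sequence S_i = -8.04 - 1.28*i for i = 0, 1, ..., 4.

This is an arithmetic sequence.
i=0: S_0 = -8.04 + -1.28*0 = -8.04
i=1: S_1 = -8.04 + -1.28*1 = -9.32
i=2: S_2 = -8.04 + -1.28*2 = -10.6
i=3: S_3 = -8.04 + -1.28*3 = -11.88
i=4: S_4 = -8.04 + -1.28*4 = -13.16
The first 5 terms are: [-8.04, -9.32, -10.6, -11.88, -13.16]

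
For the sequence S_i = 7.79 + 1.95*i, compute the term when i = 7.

S_7 = 7.79 + 1.95*7 = 7.79 + 13.65 = 21.44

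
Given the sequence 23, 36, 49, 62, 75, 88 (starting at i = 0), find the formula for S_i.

Check differences: 36 - 23 = 13
49 - 36 = 13
Common difference d = 13.
First term a = 23.
Formula: S_i = 23 + 13*i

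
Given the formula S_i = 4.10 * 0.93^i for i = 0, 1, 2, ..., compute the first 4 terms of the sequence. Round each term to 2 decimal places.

This is a geometric sequence.
i=0: S_0 = 4.1 * 0.93^0 = 4.1
i=1: S_1 = 4.1 * 0.93^1 ≈ 3.81
i=2: S_2 = 4.1 * 0.93^2 ≈ 3.55
i=3: S_3 = 4.1 * 0.93^3 ≈ 3.3
The first 4 terms are: [4.1, 3.81, 3.55, 3.3]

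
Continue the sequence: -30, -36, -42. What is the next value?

Differences: -36 - -30 = -6
This is an arithmetic sequence with common difference d = -6.
Next term = -42 + -6 = -48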